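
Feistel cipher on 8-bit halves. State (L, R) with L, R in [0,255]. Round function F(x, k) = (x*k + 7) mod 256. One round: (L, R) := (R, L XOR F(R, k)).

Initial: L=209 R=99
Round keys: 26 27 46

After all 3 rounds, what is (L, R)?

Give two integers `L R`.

Answer: 208 163

Derivation:
Round 1 (k=26): L=99 R=196
Round 2 (k=27): L=196 R=208
Round 3 (k=46): L=208 R=163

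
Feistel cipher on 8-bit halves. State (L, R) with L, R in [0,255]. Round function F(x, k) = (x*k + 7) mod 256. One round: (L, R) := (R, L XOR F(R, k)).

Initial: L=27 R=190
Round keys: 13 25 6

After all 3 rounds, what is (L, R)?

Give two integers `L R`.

Answer: 115 15

Derivation:
Round 1 (k=13): L=190 R=182
Round 2 (k=25): L=182 R=115
Round 3 (k=6): L=115 R=15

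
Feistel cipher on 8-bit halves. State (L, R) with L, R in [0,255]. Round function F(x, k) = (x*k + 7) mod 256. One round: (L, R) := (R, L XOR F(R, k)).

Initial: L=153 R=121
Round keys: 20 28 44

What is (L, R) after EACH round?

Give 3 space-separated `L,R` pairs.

Answer: 121,226 226,198 198,237

Derivation:
Round 1 (k=20): L=121 R=226
Round 2 (k=28): L=226 R=198
Round 3 (k=44): L=198 R=237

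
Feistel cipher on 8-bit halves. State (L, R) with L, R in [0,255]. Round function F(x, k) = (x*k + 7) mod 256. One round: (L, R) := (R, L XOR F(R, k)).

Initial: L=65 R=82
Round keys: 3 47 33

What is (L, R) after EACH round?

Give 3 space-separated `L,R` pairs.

Answer: 82,188 188,217 217,188

Derivation:
Round 1 (k=3): L=82 R=188
Round 2 (k=47): L=188 R=217
Round 3 (k=33): L=217 R=188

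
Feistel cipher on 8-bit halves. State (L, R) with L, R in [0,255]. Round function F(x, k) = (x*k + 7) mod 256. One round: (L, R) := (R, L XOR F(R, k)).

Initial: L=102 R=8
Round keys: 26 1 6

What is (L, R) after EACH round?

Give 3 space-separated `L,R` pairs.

Round 1 (k=26): L=8 R=177
Round 2 (k=1): L=177 R=176
Round 3 (k=6): L=176 R=150

Answer: 8,177 177,176 176,150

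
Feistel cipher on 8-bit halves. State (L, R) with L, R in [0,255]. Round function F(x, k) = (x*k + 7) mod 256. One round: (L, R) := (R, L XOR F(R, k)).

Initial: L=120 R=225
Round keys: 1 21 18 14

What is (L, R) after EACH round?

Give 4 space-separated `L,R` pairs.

Answer: 225,144 144,54 54,67 67,135

Derivation:
Round 1 (k=1): L=225 R=144
Round 2 (k=21): L=144 R=54
Round 3 (k=18): L=54 R=67
Round 4 (k=14): L=67 R=135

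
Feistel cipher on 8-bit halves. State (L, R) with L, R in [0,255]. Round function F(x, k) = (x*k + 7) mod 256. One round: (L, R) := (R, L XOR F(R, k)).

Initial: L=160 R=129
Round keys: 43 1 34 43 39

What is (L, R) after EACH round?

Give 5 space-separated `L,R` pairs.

Answer: 129,18 18,152 152,37 37,166 166,116

Derivation:
Round 1 (k=43): L=129 R=18
Round 2 (k=1): L=18 R=152
Round 3 (k=34): L=152 R=37
Round 4 (k=43): L=37 R=166
Round 5 (k=39): L=166 R=116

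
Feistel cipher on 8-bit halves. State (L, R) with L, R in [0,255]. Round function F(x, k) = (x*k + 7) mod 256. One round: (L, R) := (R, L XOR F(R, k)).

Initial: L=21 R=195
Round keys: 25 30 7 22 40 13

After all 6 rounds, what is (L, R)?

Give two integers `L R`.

Round 1 (k=25): L=195 R=7
Round 2 (k=30): L=7 R=26
Round 3 (k=7): L=26 R=186
Round 4 (k=22): L=186 R=25
Round 5 (k=40): L=25 R=85
Round 6 (k=13): L=85 R=65

Answer: 85 65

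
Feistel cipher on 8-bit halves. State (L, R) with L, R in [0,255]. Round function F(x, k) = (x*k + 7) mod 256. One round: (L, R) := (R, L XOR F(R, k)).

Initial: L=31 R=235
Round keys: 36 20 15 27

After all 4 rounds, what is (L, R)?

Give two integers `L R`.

Answer: 167 184

Derivation:
Round 1 (k=36): L=235 R=12
Round 2 (k=20): L=12 R=28
Round 3 (k=15): L=28 R=167
Round 4 (k=27): L=167 R=184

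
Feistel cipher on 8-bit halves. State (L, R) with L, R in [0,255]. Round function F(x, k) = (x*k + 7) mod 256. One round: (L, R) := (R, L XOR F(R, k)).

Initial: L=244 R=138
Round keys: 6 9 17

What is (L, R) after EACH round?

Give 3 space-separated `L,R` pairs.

Round 1 (k=6): L=138 R=183
Round 2 (k=9): L=183 R=252
Round 3 (k=17): L=252 R=116

Answer: 138,183 183,252 252,116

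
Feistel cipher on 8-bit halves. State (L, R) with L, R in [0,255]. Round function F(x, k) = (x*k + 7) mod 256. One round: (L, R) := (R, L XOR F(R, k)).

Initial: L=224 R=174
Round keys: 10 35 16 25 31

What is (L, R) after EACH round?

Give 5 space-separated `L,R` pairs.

Answer: 174,51 51,174 174,212 212,21 21,70

Derivation:
Round 1 (k=10): L=174 R=51
Round 2 (k=35): L=51 R=174
Round 3 (k=16): L=174 R=212
Round 4 (k=25): L=212 R=21
Round 5 (k=31): L=21 R=70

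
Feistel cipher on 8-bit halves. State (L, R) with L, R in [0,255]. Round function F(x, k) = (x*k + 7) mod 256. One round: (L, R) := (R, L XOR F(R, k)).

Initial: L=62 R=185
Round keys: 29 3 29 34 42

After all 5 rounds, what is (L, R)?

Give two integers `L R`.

Round 1 (k=29): L=185 R=194
Round 2 (k=3): L=194 R=244
Round 3 (k=29): L=244 R=105
Round 4 (k=34): L=105 R=13
Round 5 (k=42): L=13 R=64

Answer: 13 64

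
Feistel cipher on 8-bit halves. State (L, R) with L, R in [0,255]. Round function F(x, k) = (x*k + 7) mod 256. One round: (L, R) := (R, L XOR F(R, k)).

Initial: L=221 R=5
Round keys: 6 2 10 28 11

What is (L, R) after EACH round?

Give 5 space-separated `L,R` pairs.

Round 1 (k=6): L=5 R=248
Round 2 (k=2): L=248 R=242
Round 3 (k=10): L=242 R=131
Round 4 (k=28): L=131 R=169
Round 5 (k=11): L=169 R=201

Answer: 5,248 248,242 242,131 131,169 169,201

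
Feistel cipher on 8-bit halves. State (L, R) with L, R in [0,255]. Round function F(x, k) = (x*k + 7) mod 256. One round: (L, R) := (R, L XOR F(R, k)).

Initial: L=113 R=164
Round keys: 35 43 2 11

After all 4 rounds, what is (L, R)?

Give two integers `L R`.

Round 1 (k=35): L=164 R=2
Round 2 (k=43): L=2 R=249
Round 3 (k=2): L=249 R=251
Round 4 (k=11): L=251 R=41

Answer: 251 41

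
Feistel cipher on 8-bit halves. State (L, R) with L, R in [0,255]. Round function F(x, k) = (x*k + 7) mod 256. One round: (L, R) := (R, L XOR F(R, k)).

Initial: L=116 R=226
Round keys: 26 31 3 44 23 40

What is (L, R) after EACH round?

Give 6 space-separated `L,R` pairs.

Round 1 (k=26): L=226 R=143
Round 2 (k=31): L=143 R=186
Round 3 (k=3): L=186 R=186
Round 4 (k=44): L=186 R=69
Round 5 (k=23): L=69 R=128
Round 6 (k=40): L=128 R=66

Answer: 226,143 143,186 186,186 186,69 69,128 128,66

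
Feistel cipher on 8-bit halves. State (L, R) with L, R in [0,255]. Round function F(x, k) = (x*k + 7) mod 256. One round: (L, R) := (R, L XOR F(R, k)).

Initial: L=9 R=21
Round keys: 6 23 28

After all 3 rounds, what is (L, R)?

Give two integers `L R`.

Answer: 142 3

Derivation:
Round 1 (k=6): L=21 R=140
Round 2 (k=23): L=140 R=142
Round 3 (k=28): L=142 R=3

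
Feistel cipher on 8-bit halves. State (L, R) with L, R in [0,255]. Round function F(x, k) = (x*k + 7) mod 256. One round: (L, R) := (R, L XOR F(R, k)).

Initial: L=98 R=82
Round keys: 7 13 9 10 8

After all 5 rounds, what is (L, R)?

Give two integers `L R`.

Answer: 55 79

Derivation:
Round 1 (k=7): L=82 R=39
Round 2 (k=13): L=39 R=80
Round 3 (k=9): L=80 R=240
Round 4 (k=10): L=240 R=55
Round 5 (k=8): L=55 R=79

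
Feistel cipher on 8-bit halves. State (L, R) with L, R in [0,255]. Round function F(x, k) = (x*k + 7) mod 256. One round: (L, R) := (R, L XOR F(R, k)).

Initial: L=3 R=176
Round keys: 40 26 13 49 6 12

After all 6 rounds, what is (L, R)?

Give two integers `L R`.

Round 1 (k=40): L=176 R=132
Round 2 (k=26): L=132 R=223
Round 3 (k=13): L=223 R=222
Round 4 (k=49): L=222 R=90
Round 5 (k=6): L=90 R=253
Round 6 (k=12): L=253 R=185

Answer: 253 185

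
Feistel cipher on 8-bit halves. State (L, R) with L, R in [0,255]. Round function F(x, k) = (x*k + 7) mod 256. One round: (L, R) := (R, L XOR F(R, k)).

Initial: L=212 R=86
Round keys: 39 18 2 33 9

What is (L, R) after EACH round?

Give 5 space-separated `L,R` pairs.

Round 1 (k=39): L=86 R=245
Round 2 (k=18): L=245 R=23
Round 3 (k=2): L=23 R=192
Round 4 (k=33): L=192 R=208
Round 5 (k=9): L=208 R=151

Answer: 86,245 245,23 23,192 192,208 208,151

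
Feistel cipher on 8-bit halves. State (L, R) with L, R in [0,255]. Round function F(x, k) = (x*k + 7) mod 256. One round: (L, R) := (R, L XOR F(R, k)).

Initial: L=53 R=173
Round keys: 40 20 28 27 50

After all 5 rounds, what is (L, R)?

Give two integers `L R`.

Round 1 (k=40): L=173 R=58
Round 2 (k=20): L=58 R=34
Round 3 (k=28): L=34 R=133
Round 4 (k=27): L=133 R=44
Round 5 (k=50): L=44 R=26

Answer: 44 26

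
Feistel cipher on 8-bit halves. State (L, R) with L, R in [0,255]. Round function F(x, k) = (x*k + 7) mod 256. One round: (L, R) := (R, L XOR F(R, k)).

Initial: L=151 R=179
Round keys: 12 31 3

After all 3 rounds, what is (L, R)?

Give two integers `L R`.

Round 1 (k=12): L=179 R=252
Round 2 (k=31): L=252 R=56
Round 3 (k=3): L=56 R=83

Answer: 56 83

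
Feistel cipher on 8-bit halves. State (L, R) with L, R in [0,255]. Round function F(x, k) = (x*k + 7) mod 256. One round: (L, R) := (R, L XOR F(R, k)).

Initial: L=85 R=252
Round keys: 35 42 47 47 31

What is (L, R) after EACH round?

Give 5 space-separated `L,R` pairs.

Round 1 (k=35): L=252 R=46
Round 2 (k=42): L=46 R=111
Round 3 (k=47): L=111 R=70
Round 4 (k=47): L=70 R=142
Round 5 (k=31): L=142 R=127

Answer: 252,46 46,111 111,70 70,142 142,127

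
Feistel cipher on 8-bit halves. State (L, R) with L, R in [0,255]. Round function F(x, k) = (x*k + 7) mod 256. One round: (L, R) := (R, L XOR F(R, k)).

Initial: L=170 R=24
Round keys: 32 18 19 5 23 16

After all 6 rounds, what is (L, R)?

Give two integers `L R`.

Round 1 (k=32): L=24 R=173
Round 2 (k=18): L=173 R=41
Round 3 (k=19): L=41 R=191
Round 4 (k=5): L=191 R=235
Round 5 (k=23): L=235 R=155
Round 6 (k=16): L=155 R=92

Answer: 155 92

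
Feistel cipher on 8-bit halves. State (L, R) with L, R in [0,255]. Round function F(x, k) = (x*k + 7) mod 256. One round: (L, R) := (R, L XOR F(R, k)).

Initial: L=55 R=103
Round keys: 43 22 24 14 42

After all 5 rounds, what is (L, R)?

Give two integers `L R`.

Round 1 (k=43): L=103 R=99
Round 2 (k=22): L=99 R=238
Round 3 (k=24): L=238 R=52
Round 4 (k=14): L=52 R=49
Round 5 (k=42): L=49 R=37

Answer: 49 37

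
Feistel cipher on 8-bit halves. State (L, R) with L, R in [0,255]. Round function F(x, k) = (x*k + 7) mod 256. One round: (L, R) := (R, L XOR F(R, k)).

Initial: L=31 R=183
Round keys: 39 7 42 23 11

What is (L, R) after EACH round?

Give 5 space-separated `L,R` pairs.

Round 1 (k=39): L=183 R=247
Round 2 (k=7): L=247 R=127
Round 3 (k=42): L=127 R=42
Round 4 (k=23): L=42 R=178
Round 5 (k=11): L=178 R=135

Answer: 183,247 247,127 127,42 42,178 178,135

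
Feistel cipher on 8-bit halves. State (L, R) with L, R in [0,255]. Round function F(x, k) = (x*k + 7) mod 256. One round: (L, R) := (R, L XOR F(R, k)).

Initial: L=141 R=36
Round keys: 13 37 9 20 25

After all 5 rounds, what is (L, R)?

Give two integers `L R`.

Round 1 (k=13): L=36 R=86
Round 2 (k=37): L=86 R=81
Round 3 (k=9): L=81 R=182
Round 4 (k=20): L=182 R=110
Round 5 (k=25): L=110 R=115

Answer: 110 115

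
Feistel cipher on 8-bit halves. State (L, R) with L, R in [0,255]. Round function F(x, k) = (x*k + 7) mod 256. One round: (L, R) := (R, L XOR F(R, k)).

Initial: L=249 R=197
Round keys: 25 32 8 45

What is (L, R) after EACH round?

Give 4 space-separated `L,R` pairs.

Round 1 (k=25): L=197 R=189
Round 2 (k=32): L=189 R=98
Round 3 (k=8): L=98 R=170
Round 4 (k=45): L=170 R=139

Answer: 197,189 189,98 98,170 170,139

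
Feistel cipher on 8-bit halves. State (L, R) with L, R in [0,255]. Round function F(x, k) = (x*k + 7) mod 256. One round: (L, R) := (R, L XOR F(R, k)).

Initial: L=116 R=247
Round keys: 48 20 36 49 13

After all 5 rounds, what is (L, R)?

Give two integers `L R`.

Round 1 (k=48): L=247 R=35
Round 2 (k=20): L=35 R=52
Round 3 (k=36): L=52 R=116
Round 4 (k=49): L=116 R=15
Round 5 (k=13): L=15 R=190

Answer: 15 190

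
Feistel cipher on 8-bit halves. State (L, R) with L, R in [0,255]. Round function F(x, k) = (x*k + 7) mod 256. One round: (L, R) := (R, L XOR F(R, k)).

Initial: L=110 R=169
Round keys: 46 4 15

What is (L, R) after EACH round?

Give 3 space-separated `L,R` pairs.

Answer: 169,11 11,154 154,6

Derivation:
Round 1 (k=46): L=169 R=11
Round 2 (k=4): L=11 R=154
Round 3 (k=15): L=154 R=6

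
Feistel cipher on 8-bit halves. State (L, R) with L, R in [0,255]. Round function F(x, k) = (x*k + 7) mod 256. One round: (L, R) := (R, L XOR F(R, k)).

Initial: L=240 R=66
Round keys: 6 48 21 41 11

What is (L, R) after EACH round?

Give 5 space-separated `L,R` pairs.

Round 1 (k=6): L=66 R=99
Round 2 (k=48): L=99 R=213
Round 3 (k=21): L=213 R=227
Round 4 (k=41): L=227 R=183
Round 5 (k=11): L=183 R=7

Answer: 66,99 99,213 213,227 227,183 183,7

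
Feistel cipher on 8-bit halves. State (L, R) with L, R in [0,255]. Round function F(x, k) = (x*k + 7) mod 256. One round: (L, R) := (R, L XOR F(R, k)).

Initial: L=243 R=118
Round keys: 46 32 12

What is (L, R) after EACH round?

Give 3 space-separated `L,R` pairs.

Round 1 (k=46): L=118 R=200
Round 2 (k=32): L=200 R=113
Round 3 (k=12): L=113 R=155

Answer: 118,200 200,113 113,155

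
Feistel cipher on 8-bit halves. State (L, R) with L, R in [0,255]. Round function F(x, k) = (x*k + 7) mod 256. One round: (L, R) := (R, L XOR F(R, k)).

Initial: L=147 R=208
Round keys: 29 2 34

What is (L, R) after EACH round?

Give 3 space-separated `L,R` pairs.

Round 1 (k=29): L=208 R=4
Round 2 (k=2): L=4 R=223
Round 3 (k=34): L=223 R=161

Answer: 208,4 4,223 223,161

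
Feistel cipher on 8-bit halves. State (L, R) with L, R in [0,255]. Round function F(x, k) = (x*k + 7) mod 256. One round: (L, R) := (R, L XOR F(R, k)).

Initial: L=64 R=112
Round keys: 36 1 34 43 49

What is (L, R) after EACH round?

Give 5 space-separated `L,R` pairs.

Round 1 (k=36): L=112 R=135
Round 2 (k=1): L=135 R=254
Round 3 (k=34): L=254 R=68
Round 4 (k=43): L=68 R=141
Round 5 (k=49): L=141 R=64

Answer: 112,135 135,254 254,68 68,141 141,64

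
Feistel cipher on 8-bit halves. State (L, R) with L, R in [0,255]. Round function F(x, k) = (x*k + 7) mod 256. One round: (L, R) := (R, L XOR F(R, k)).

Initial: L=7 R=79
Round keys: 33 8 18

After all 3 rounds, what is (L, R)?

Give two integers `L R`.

Answer: 192 182

Derivation:
Round 1 (k=33): L=79 R=49
Round 2 (k=8): L=49 R=192
Round 3 (k=18): L=192 R=182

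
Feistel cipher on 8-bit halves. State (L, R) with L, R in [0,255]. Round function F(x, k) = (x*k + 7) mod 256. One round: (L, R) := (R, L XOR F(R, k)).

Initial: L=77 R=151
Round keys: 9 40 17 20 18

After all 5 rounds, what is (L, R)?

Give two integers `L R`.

Answer: 191 65

Derivation:
Round 1 (k=9): L=151 R=27
Round 2 (k=40): L=27 R=168
Round 3 (k=17): L=168 R=52
Round 4 (k=20): L=52 R=191
Round 5 (k=18): L=191 R=65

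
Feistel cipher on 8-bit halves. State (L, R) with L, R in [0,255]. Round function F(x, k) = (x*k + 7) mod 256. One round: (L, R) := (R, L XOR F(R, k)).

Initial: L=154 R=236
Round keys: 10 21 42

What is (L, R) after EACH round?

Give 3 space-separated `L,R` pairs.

Round 1 (k=10): L=236 R=165
Round 2 (k=21): L=165 R=124
Round 3 (k=42): L=124 R=250

Answer: 236,165 165,124 124,250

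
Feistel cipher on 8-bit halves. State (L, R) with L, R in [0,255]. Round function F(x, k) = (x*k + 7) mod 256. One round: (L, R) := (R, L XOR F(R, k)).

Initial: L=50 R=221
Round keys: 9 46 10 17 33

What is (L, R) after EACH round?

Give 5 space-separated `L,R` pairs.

Answer: 221,254 254,118 118,93 93,66 66,212

Derivation:
Round 1 (k=9): L=221 R=254
Round 2 (k=46): L=254 R=118
Round 3 (k=10): L=118 R=93
Round 4 (k=17): L=93 R=66
Round 5 (k=33): L=66 R=212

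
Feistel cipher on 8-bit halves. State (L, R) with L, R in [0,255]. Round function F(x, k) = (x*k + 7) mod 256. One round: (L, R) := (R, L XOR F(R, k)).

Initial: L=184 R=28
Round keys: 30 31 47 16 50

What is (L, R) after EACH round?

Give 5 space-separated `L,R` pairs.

Round 1 (k=30): L=28 R=247
Round 2 (k=31): L=247 R=236
Round 3 (k=47): L=236 R=172
Round 4 (k=16): L=172 R=43
Round 5 (k=50): L=43 R=193

Answer: 28,247 247,236 236,172 172,43 43,193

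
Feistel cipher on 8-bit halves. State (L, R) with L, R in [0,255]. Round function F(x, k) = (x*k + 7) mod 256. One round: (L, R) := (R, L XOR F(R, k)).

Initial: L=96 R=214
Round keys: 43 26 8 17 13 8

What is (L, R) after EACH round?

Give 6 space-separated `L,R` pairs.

Answer: 214,153 153,71 71,166 166,74 74,111 111,53

Derivation:
Round 1 (k=43): L=214 R=153
Round 2 (k=26): L=153 R=71
Round 3 (k=8): L=71 R=166
Round 4 (k=17): L=166 R=74
Round 5 (k=13): L=74 R=111
Round 6 (k=8): L=111 R=53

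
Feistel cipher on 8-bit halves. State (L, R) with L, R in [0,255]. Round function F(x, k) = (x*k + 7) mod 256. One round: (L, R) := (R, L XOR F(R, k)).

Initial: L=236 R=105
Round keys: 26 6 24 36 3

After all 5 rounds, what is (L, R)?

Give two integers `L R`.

Answer: 115 154

Derivation:
Round 1 (k=26): L=105 R=93
Round 2 (k=6): L=93 R=92
Round 3 (k=24): L=92 R=250
Round 4 (k=36): L=250 R=115
Round 5 (k=3): L=115 R=154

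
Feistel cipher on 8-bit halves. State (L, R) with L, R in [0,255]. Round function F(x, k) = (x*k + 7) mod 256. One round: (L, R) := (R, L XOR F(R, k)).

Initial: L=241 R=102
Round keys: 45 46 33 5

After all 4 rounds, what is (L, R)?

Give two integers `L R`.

Round 1 (k=45): L=102 R=4
Round 2 (k=46): L=4 R=217
Round 3 (k=33): L=217 R=4
Round 4 (k=5): L=4 R=194

Answer: 4 194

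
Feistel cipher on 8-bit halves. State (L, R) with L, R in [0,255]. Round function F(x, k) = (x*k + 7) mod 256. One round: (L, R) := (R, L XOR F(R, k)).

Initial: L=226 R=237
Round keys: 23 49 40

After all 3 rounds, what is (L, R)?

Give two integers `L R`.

Answer: 90 167

Derivation:
Round 1 (k=23): L=237 R=176
Round 2 (k=49): L=176 R=90
Round 3 (k=40): L=90 R=167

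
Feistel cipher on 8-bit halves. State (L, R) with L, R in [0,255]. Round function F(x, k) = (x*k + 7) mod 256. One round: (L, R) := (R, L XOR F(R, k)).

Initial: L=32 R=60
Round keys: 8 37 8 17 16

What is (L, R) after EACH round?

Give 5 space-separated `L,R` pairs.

Answer: 60,199 199,246 246,112 112,129 129,103

Derivation:
Round 1 (k=8): L=60 R=199
Round 2 (k=37): L=199 R=246
Round 3 (k=8): L=246 R=112
Round 4 (k=17): L=112 R=129
Round 5 (k=16): L=129 R=103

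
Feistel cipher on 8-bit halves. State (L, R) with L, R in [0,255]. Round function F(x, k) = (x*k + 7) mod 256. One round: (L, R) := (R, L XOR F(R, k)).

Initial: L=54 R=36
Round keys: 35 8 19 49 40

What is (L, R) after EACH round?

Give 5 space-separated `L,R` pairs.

Answer: 36,197 197,11 11,29 29,159 159,194

Derivation:
Round 1 (k=35): L=36 R=197
Round 2 (k=8): L=197 R=11
Round 3 (k=19): L=11 R=29
Round 4 (k=49): L=29 R=159
Round 5 (k=40): L=159 R=194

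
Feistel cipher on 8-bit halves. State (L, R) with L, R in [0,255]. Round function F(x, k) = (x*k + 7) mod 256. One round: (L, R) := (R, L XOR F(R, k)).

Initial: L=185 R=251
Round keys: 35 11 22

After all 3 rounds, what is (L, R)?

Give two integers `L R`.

Round 1 (k=35): L=251 R=225
Round 2 (k=11): L=225 R=73
Round 3 (k=22): L=73 R=172

Answer: 73 172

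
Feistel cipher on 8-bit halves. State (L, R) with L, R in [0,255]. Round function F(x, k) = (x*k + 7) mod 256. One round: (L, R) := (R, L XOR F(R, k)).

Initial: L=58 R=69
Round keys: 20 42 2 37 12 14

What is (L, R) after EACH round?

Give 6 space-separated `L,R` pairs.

Round 1 (k=20): L=69 R=81
Round 2 (k=42): L=81 R=20
Round 3 (k=2): L=20 R=126
Round 4 (k=37): L=126 R=41
Round 5 (k=12): L=41 R=141
Round 6 (k=14): L=141 R=148

Answer: 69,81 81,20 20,126 126,41 41,141 141,148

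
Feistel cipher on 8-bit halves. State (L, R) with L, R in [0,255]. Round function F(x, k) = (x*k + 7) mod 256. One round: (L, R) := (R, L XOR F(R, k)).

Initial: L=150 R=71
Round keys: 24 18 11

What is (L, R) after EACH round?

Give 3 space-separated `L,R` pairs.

Round 1 (k=24): L=71 R=57
Round 2 (k=18): L=57 R=78
Round 3 (k=11): L=78 R=88

Answer: 71,57 57,78 78,88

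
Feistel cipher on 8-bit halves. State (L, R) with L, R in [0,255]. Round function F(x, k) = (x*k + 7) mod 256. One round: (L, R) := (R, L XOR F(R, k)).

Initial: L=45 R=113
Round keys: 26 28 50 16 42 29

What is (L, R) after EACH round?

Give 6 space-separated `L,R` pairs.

Answer: 113,172 172,166 166,223 223,81 81,142 142,76

Derivation:
Round 1 (k=26): L=113 R=172
Round 2 (k=28): L=172 R=166
Round 3 (k=50): L=166 R=223
Round 4 (k=16): L=223 R=81
Round 5 (k=42): L=81 R=142
Round 6 (k=29): L=142 R=76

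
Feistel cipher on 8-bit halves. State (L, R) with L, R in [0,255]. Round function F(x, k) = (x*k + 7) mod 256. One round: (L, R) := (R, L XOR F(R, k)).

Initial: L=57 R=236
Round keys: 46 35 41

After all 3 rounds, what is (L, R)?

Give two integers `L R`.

Answer: 37 162

Derivation:
Round 1 (k=46): L=236 R=86
Round 2 (k=35): L=86 R=37
Round 3 (k=41): L=37 R=162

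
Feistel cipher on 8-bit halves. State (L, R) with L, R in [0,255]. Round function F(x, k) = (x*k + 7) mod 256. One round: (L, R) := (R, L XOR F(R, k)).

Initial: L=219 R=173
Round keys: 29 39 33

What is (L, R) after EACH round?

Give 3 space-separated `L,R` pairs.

Round 1 (k=29): L=173 R=123
Round 2 (k=39): L=123 R=105
Round 3 (k=33): L=105 R=235

Answer: 173,123 123,105 105,235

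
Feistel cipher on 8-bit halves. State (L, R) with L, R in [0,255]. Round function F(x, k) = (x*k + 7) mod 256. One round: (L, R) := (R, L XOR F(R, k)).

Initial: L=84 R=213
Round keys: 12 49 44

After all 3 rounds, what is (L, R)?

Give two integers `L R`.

Answer: 123 124

Derivation:
Round 1 (k=12): L=213 R=87
Round 2 (k=49): L=87 R=123
Round 3 (k=44): L=123 R=124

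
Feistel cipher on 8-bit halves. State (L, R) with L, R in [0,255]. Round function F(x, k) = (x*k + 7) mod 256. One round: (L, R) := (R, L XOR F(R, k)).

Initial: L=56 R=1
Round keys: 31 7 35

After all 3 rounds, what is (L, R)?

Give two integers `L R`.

Answer: 216 145

Derivation:
Round 1 (k=31): L=1 R=30
Round 2 (k=7): L=30 R=216
Round 3 (k=35): L=216 R=145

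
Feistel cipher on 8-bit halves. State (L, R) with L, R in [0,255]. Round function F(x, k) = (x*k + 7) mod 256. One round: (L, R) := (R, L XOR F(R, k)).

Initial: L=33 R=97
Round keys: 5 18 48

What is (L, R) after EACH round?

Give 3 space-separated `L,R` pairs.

Round 1 (k=5): L=97 R=205
Round 2 (k=18): L=205 R=16
Round 3 (k=48): L=16 R=202

Answer: 97,205 205,16 16,202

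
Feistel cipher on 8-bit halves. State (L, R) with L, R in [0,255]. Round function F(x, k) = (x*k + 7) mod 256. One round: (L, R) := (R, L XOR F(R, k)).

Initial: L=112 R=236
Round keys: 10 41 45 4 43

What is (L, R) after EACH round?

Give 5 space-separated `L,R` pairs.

Answer: 236,79 79,66 66,238 238,253 253,104

Derivation:
Round 1 (k=10): L=236 R=79
Round 2 (k=41): L=79 R=66
Round 3 (k=45): L=66 R=238
Round 4 (k=4): L=238 R=253
Round 5 (k=43): L=253 R=104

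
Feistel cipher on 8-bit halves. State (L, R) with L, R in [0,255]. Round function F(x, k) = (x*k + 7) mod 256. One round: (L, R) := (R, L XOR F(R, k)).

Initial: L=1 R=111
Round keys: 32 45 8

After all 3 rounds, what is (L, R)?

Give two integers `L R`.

Round 1 (k=32): L=111 R=230
Round 2 (k=45): L=230 R=26
Round 3 (k=8): L=26 R=49

Answer: 26 49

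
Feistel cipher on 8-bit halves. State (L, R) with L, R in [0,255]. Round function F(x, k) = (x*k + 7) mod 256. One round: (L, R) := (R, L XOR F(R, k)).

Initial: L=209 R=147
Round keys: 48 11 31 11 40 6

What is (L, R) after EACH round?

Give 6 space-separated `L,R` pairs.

Answer: 147,70 70,154 154,235 235,186 186,252 252,85

Derivation:
Round 1 (k=48): L=147 R=70
Round 2 (k=11): L=70 R=154
Round 3 (k=31): L=154 R=235
Round 4 (k=11): L=235 R=186
Round 5 (k=40): L=186 R=252
Round 6 (k=6): L=252 R=85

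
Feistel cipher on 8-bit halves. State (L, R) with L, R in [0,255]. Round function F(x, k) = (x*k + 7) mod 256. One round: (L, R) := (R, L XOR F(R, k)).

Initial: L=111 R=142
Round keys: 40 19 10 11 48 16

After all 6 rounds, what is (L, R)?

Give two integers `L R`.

Round 1 (k=40): L=142 R=88
Round 2 (k=19): L=88 R=1
Round 3 (k=10): L=1 R=73
Round 4 (k=11): L=73 R=43
Round 5 (k=48): L=43 R=94
Round 6 (k=16): L=94 R=204

Answer: 94 204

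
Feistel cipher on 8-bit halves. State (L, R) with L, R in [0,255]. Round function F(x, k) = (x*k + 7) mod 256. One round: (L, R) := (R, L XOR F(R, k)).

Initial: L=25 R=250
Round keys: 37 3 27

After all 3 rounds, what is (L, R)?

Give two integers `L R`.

Answer: 109 182

Derivation:
Round 1 (k=37): L=250 R=48
Round 2 (k=3): L=48 R=109
Round 3 (k=27): L=109 R=182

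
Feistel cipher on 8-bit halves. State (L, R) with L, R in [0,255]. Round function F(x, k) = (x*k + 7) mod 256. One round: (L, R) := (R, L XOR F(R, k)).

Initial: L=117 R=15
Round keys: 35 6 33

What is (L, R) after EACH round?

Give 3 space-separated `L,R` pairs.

Answer: 15,97 97,66 66,232

Derivation:
Round 1 (k=35): L=15 R=97
Round 2 (k=6): L=97 R=66
Round 3 (k=33): L=66 R=232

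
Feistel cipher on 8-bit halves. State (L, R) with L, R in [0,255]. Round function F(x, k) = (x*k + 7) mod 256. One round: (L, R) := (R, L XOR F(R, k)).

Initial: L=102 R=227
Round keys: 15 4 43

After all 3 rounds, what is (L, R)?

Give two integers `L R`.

Answer: 44 89

Derivation:
Round 1 (k=15): L=227 R=50
Round 2 (k=4): L=50 R=44
Round 3 (k=43): L=44 R=89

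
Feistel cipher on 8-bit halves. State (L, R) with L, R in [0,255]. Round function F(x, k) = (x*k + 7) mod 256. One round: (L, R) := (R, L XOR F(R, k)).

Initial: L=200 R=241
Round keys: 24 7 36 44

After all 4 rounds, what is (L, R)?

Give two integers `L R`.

Answer: 220 78

Derivation:
Round 1 (k=24): L=241 R=87
Round 2 (k=7): L=87 R=153
Round 3 (k=36): L=153 R=220
Round 4 (k=44): L=220 R=78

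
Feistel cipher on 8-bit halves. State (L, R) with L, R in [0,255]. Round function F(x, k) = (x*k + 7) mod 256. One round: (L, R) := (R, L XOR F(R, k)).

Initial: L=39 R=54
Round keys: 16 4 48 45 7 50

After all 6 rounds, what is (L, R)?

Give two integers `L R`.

Round 1 (k=16): L=54 R=64
Round 2 (k=4): L=64 R=49
Round 3 (k=48): L=49 R=119
Round 4 (k=45): L=119 R=195
Round 5 (k=7): L=195 R=43
Round 6 (k=50): L=43 R=174

Answer: 43 174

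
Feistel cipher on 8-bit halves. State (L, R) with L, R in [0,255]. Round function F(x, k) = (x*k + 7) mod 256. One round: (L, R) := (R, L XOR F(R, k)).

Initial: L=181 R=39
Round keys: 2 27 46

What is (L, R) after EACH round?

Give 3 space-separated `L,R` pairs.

Round 1 (k=2): L=39 R=224
Round 2 (k=27): L=224 R=128
Round 3 (k=46): L=128 R=231

Answer: 39,224 224,128 128,231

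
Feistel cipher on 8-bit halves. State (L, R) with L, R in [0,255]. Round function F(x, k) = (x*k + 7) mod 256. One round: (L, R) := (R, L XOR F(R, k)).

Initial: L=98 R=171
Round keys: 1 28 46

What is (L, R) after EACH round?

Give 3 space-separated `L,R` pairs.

Round 1 (k=1): L=171 R=208
Round 2 (k=28): L=208 R=108
Round 3 (k=46): L=108 R=191

Answer: 171,208 208,108 108,191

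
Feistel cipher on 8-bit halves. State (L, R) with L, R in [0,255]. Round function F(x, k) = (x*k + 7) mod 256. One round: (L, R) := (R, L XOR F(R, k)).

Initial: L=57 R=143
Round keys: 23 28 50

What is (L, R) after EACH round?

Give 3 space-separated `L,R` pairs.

Round 1 (k=23): L=143 R=217
Round 2 (k=28): L=217 R=76
Round 3 (k=50): L=76 R=6

Answer: 143,217 217,76 76,6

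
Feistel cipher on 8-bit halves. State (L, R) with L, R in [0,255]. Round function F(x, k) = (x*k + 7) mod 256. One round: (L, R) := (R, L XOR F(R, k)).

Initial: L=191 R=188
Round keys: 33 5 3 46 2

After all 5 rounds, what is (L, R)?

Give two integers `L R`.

Round 1 (k=33): L=188 R=252
Round 2 (k=5): L=252 R=79
Round 3 (k=3): L=79 R=8
Round 4 (k=46): L=8 R=56
Round 5 (k=2): L=56 R=127

Answer: 56 127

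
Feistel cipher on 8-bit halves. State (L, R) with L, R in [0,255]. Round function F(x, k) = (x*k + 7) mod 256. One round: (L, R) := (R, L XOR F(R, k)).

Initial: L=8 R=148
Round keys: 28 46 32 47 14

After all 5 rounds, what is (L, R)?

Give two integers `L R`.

Round 1 (k=28): L=148 R=63
Round 2 (k=46): L=63 R=205
Round 3 (k=32): L=205 R=152
Round 4 (k=47): L=152 R=34
Round 5 (k=14): L=34 R=123

Answer: 34 123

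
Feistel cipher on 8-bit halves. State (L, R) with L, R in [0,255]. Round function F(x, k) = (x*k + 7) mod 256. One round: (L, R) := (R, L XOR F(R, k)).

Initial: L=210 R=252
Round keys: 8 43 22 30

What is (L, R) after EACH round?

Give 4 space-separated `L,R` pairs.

Answer: 252,53 53,18 18,166 166,105

Derivation:
Round 1 (k=8): L=252 R=53
Round 2 (k=43): L=53 R=18
Round 3 (k=22): L=18 R=166
Round 4 (k=30): L=166 R=105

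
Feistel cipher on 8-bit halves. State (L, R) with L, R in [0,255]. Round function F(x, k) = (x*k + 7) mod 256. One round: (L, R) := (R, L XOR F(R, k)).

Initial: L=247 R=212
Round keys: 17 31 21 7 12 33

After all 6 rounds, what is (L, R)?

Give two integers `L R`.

Answer: 33 14

Derivation:
Round 1 (k=17): L=212 R=236
Round 2 (k=31): L=236 R=79
Round 3 (k=21): L=79 R=110
Round 4 (k=7): L=110 R=70
Round 5 (k=12): L=70 R=33
Round 6 (k=33): L=33 R=14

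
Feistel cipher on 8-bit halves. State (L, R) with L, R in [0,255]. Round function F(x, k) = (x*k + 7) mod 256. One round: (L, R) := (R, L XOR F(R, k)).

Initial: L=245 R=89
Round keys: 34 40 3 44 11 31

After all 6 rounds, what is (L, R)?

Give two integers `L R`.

Answer: 11 33

Derivation:
Round 1 (k=34): L=89 R=44
Round 2 (k=40): L=44 R=190
Round 3 (k=3): L=190 R=109
Round 4 (k=44): L=109 R=125
Round 5 (k=11): L=125 R=11
Round 6 (k=31): L=11 R=33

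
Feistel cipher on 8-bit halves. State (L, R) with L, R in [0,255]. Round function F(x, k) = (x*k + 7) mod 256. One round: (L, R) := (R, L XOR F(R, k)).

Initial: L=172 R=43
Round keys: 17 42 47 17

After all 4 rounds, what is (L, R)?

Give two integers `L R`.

Answer: 193 32

Derivation:
Round 1 (k=17): L=43 R=78
Round 2 (k=42): L=78 R=248
Round 3 (k=47): L=248 R=193
Round 4 (k=17): L=193 R=32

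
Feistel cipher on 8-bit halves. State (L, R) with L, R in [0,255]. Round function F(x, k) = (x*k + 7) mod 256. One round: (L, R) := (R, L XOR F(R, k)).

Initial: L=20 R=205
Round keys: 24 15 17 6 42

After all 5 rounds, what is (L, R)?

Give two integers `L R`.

Answer: 248 196

Derivation:
Round 1 (k=24): L=205 R=43
Round 2 (k=15): L=43 R=65
Round 3 (k=17): L=65 R=115
Round 4 (k=6): L=115 R=248
Round 5 (k=42): L=248 R=196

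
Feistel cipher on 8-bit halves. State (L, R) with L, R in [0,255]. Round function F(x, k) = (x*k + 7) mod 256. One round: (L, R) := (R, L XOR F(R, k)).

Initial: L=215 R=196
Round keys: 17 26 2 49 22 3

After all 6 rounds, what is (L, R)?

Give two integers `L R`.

Answer: 168 124

Derivation:
Round 1 (k=17): L=196 R=220
Round 2 (k=26): L=220 R=155
Round 3 (k=2): L=155 R=225
Round 4 (k=49): L=225 R=131
Round 5 (k=22): L=131 R=168
Round 6 (k=3): L=168 R=124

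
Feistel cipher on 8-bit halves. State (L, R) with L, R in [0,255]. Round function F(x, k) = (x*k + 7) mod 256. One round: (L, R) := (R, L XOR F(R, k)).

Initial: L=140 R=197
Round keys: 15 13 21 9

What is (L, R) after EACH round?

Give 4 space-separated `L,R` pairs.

Round 1 (k=15): L=197 R=30
Round 2 (k=13): L=30 R=72
Round 3 (k=21): L=72 R=241
Round 4 (k=9): L=241 R=200

Answer: 197,30 30,72 72,241 241,200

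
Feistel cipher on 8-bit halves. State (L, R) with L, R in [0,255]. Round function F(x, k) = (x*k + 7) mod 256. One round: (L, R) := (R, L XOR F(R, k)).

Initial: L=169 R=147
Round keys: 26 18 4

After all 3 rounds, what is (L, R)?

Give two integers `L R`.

Round 1 (k=26): L=147 R=92
Round 2 (k=18): L=92 R=236
Round 3 (k=4): L=236 R=235

Answer: 236 235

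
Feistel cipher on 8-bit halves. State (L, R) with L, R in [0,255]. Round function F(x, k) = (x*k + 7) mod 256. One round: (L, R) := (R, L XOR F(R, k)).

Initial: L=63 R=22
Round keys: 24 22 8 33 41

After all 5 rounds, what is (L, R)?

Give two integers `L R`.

Answer: 111 233

Derivation:
Round 1 (k=24): L=22 R=40
Round 2 (k=22): L=40 R=97
Round 3 (k=8): L=97 R=39
Round 4 (k=33): L=39 R=111
Round 5 (k=41): L=111 R=233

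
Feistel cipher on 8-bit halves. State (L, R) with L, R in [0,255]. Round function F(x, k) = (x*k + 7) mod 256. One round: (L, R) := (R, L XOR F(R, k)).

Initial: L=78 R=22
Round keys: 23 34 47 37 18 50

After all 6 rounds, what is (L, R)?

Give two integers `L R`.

Answer: 58 22

Derivation:
Round 1 (k=23): L=22 R=79
Round 2 (k=34): L=79 R=147
Round 3 (k=47): L=147 R=75
Round 4 (k=37): L=75 R=77
Round 5 (k=18): L=77 R=58
Round 6 (k=50): L=58 R=22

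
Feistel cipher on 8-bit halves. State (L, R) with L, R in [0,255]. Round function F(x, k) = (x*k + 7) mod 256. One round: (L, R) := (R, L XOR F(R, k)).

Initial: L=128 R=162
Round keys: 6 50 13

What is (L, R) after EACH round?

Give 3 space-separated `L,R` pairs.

Round 1 (k=6): L=162 R=83
Round 2 (k=50): L=83 R=159
Round 3 (k=13): L=159 R=73

Answer: 162,83 83,159 159,73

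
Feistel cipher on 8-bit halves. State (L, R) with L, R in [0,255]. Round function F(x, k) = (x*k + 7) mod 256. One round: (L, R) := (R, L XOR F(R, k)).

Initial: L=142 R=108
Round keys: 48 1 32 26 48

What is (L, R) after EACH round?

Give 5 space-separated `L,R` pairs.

Answer: 108,201 201,188 188,78 78,79 79,153

Derivation:
Round 1 (k=48): L=108 R=201
Round 2 (k=1): L=201 R=188
Round 3 (k=32): L=188 R=78
Round 4 (k=26): L=78 R=79
Round 5 (k=48): L=79 R=153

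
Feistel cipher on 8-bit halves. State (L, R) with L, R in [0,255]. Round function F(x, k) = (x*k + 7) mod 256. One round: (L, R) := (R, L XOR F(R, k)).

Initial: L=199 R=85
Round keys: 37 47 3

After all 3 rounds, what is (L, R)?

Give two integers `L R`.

Round 1 (k=37): L=85 R=151
Round 2 (k=47): L=151 R=149
Round 3 (k=3): L=149 R=81

Answer: 149 81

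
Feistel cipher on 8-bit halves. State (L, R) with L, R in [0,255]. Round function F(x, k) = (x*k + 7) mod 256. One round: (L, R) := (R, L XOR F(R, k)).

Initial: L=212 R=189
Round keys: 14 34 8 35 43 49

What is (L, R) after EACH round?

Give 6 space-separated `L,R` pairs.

Answer: 189,137 137,132 132,174 174,85 85,224 224,178

Derivation:
Round 1 (k=14): L=189 R=137
Round 2 (k=34): L=137 R=132
Round 3 (k=8): L=132 R=174
Round 4 (k=35): L=174 R=85
Round 5 (k=43): L=85 R=224
Round 6 (k=49): L=224 R=178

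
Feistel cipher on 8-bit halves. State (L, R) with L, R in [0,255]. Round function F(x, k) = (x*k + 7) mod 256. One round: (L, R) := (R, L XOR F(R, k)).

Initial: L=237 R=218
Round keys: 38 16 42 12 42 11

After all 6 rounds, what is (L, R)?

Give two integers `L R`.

Round 1 (k=38): L=218 R=142
Round 2 (k=16): L=142 R=61
Round 3 (k=42): L=61 R=135
Round 4 (k=12): L=135 R=102
Round 5 (k=42): L=102 R=68
Round 6 (k=11): L=68 R=149

Answer: 68 149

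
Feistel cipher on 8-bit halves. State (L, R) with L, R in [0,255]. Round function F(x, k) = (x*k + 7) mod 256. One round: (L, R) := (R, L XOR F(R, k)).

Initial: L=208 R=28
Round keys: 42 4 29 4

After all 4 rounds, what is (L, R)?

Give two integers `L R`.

Answer: 133 68

Derivation:
Round 1 (k=42): L=28 R=79
Round 2 (k=4): L=79 R=95
Round 3 (k=29): L=95 R=133
Round 4 (k=4): L=133 R=68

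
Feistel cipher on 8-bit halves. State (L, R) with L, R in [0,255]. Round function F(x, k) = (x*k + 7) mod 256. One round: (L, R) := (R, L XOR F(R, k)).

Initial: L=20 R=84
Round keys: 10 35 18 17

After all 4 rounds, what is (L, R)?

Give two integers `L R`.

Answer: 68 167

Derivation:
Round 1 (k=10): L=84 R=91
Round 2 (k=35): L=91 R=44
Round 3 (k=18): L=44 R=68
Round 4 (k=17): L=68 R=167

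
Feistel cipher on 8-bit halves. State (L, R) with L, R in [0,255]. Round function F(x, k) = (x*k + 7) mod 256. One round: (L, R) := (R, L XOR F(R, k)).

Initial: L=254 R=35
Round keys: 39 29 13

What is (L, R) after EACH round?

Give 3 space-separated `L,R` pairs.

Answer: 35,162 162,66 66,195

Derivation:
Round 1 (k=39): L=35 R=162
Round 2 (k=29): L=162 R=66
Round 3 (k=13): L=66 R=195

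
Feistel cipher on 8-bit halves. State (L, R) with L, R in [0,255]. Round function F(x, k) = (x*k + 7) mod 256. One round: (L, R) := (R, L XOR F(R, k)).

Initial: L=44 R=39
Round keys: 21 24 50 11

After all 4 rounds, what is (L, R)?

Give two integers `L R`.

Round 1 (k=21): L=39 R=22
Round 2 (k=24): L=22 R=48
Round 3 (k=50): L=48 R=113
Round 4 (k=11): L=113 R=210

Answer: 113 210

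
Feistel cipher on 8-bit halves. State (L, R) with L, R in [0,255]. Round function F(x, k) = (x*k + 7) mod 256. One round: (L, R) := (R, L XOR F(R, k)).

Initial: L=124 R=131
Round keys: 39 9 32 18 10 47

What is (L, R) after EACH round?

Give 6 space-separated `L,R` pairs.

Answer: 131,128 128,4 4,7 7,129 129,22 22,144

Derivation:
Round 1 (k=39): L=131 R=128
Round 2 (k=9): L=128 R=4
Round 3 (k=32): L=4 R=7
Round 4 (k=18): L=7 R=129
Round 5 (k=10): L=129 R=22
Round 6 (k=47): L=22 R=144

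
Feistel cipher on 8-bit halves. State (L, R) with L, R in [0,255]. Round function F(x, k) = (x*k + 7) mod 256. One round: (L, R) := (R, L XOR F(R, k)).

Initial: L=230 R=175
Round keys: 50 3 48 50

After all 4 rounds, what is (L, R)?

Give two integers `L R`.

Answer: 4 224

Derivation:
Round 1 (k=50): L=175 R=211
Round 2 (k=3): L=211 R=47
Round 3 (k=48): L=47 R=4
Round 4 (k=50): L=4 R=224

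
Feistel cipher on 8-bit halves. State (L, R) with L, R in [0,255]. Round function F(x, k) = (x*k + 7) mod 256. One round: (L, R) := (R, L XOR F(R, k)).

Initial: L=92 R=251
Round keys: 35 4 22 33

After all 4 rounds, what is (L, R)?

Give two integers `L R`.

Answer: 75 94

Derivation:
Round 1 (k=35): L=251 R=4
Round 2 (k=4): L=4 R=236
Round 3 (k=22): L=236 R=75
Round 4 (k=33): L=75 R=94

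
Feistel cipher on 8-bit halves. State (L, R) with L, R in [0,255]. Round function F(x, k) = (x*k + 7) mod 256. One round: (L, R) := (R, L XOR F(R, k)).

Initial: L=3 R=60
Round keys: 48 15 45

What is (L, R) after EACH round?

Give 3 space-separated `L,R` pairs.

Answer: 60,68 68,63 63,94

Derivation:
Round 1 (k=48): L=60 R=68
Round 2 (k=15): L=68 R=63
Round 3 (k=45): L=63 R=94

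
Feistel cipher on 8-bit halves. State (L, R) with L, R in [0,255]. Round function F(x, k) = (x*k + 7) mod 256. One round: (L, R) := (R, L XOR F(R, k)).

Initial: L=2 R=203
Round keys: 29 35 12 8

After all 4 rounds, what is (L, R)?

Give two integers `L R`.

Round 1 (k=29): L=203 R=4
Round 2 (k=35): L=4 R=88
Round 3 (k=12): L=88 R=35
Round 4 (k=8): L=35 R=71

Answer: 35 71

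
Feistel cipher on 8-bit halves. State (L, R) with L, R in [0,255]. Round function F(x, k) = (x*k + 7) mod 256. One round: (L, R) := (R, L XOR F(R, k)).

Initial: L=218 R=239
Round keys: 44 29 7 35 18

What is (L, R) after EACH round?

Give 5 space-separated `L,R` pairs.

Round 1 (k=44): L=239 R=193
Round 2 (k=29): L=193 R=11
Round 3 (k=7): L=11 R=149
Round 4 (k=35): L=149 R=109
Round 5 (k=18): L=109 R=36

Answer: 239,193 193,11 11,149 149,109 109,36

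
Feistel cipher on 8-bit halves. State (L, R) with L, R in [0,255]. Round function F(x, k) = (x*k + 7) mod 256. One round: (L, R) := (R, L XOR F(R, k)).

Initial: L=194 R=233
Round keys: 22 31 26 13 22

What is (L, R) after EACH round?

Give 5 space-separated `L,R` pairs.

Round 1 (k=22): L=233 R=207
Round 2 (k=31): L=207 R=241
Round 3 (k=26): L=241 R=78
Round 4 (k=13): L=78 R=12
Round 5 (k=22): L=12 R=65

Answer: 233,207 207,241 241,78 78,12 12,65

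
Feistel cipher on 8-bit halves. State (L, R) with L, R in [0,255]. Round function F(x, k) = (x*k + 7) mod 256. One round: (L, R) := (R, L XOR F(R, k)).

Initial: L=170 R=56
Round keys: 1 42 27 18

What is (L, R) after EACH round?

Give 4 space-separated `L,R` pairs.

Round 1 (k=1): L=56 R=149
Round 2 (k=42): L=149 R=65
Round 3 (k=27): L=65 R=119
Round 4 (k=18): L=119 R=36

Answer: 56,149 149,65 65,119 119,36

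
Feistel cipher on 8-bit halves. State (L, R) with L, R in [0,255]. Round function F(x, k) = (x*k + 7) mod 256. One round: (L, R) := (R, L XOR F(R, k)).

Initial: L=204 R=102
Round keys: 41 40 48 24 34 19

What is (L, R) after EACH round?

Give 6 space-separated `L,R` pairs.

Round 1 (k=41): L=102 R=145
Round 2 (k=40): L=145 R=201
Round 3 (k=48): L=201 R=38
Round 4 (k=24): L=38 R=94
Round 5 (k=34): L=94 R=165
Round 6 (k=19): L=165 R=24

Answer: 102,145 145,201 201,38 38,94 94,165 165,24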